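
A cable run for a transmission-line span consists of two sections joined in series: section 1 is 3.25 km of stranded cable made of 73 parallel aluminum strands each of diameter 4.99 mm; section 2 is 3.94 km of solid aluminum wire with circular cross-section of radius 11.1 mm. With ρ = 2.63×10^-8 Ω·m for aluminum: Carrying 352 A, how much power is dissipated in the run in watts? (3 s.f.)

40600 W

Section 1: A_strand = π(2.4950e-03)² = 1.956e-05 m²; R₁ = ρL/(N·A_s) = (2.63×10^-8)(3250)/(73×1.956e-05) = 0.05987 Ω
Section 2: A = πr² = π(1.1100e-02 m)² = 3.871e-04 m²
R₂ = (2.63×10^-8)(3940)/(3.871e-04) = 0.2677 Ω
R = R₁ + R₂ = 0.3276 Ω
P = I²R = (352)² × 0.3276 = 40600 W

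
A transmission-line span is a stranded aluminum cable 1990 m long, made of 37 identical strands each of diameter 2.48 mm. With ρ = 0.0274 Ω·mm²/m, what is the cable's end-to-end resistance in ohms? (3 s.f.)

0.305 Ω

ρ = 0.0274 Ω·mm²/m = 2.74×10^-8 Ω·m
A_strand = π(1.2400e-03 m)² = 4.831e-06 m²
R_strand = ρL/A = (2.74×10^-8)(1990)/(4.831e-06) = 11.29 Ω
R_total = R_strand/N = 11.29/37 = 0.305 Ω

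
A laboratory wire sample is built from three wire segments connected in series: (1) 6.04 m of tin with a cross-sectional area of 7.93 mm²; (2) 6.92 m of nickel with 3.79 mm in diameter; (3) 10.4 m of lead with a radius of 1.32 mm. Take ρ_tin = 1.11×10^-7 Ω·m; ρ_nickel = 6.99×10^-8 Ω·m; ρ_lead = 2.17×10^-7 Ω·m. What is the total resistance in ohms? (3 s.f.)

0.540 Ω

Seg 1: A = 7.93 mm² = 7.930e-06 m²
R_1 = (1.11×10^-7)(6.04)/(7.930e-06) = 0.08454 Ω
Seg 2: A = π(d/2)² = π(1.8950e-03 m)² = 1.128e-05 m²
R_2 = (6.99×10^-8)(6.92)/(1.128e-05) = 0.04288 Ω
Seg 3: A = πr² = π(1.3200e-03 m)² = 5.474e-06 m²
R_3 = (2.17×10^-7)(10.4)/(5.474e-06) = 0.4123 Ω
R_total = R_1 + R_2 + R_3 = 0.540 Ω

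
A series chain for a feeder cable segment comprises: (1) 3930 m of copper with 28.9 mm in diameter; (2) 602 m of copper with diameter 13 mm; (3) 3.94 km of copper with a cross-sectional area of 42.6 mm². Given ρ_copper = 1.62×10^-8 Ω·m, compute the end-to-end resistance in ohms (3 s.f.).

Seg 1: A = π(d/2)² = π(1.4450e-02 m)² = 6.560e-04 m²
R_1 = (1.62×10^-8)(3930)/(6.560e-04) = 0.09706 Ω
Seg 2: A = π(d/2)² = π(6.5000e-03 m)² = 1.327e-04 m²
R_2 = (1.62×10^-8)(602)/(1.327e-04) = 0.07347 Ω
Seg 3: A = 42.6 mm² = 4.260e-05 m²
R_3 = (1.62×10^-8)(3940)/(4.260e-05) = 1.498 Ω
R_total = R_1 + R_2 + R_3 = 1.67 Ω

1.67 Ω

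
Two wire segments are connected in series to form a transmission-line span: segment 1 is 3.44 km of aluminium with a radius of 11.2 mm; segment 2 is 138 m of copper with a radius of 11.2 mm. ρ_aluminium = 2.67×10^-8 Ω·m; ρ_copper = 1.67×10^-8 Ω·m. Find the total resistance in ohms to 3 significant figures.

Segment 1: A = πr² = π(1.1200e-02 m)² = 3.941e-04 m²
R₁ = ρL/A = (2.67×10^-8)(3440)/(3.941e-04) = 0.2331 Ω
R₂ = (1.67×10^-8)(138)/(3.941e-04) = 0.005848 Ω
R = R₁ + R₂ = 0.239 Ω

0.239 Ω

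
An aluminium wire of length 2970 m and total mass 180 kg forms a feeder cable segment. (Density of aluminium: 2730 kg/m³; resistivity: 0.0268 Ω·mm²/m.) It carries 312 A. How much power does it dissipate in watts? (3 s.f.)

ρ = 0.0268 Ω·mm²/m = 2.68×10^-8 Ω·m
A = m/(density·L) = 180/(2730×2970) = 2.2200e-05 m²
R = ρL/A = (2.68×10^-8)(2970)/(2.2200e-05) = 3.585 Ω
P = I²R = (312)² × 3.585 = 3.49×10^5 W

3.49×10^5 W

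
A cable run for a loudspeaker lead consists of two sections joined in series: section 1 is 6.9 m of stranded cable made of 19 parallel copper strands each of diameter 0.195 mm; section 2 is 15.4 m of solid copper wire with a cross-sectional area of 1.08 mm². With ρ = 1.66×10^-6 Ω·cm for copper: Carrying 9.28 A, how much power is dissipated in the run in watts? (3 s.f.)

37.8 W

ρ = 1.66×10^-6 Ω·cm = 1.66×10^-8 Ω·m
Section 1: A_strand = π(9.7500e-05)² = 2.986e-08 m²; R₁ = ρL/(N·A_s) = (1.66×10^-8)(6.9)/(19×2.986e-08) = 0.2019 Ω
Section 2: A = 1.08 mm² = 1.080e-06 m²
R₂ = (1.66×10^-8)(15.4)/(1.080e-06) = 0.2367 Ω
R = R₁ + R₂ = 0.4386 Ω
P = I²R = (9.28)² × 0.4386 = 37.8 W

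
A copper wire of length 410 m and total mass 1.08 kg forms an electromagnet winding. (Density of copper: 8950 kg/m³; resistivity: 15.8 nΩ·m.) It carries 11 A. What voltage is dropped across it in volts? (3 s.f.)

242 V

ρ = 15.8 nΩ·m = 1.58×10^-8 Ω·m
A = m/(density·L) = 1.08/(8950×410) = 2.9432e-07 m²
R = ρL/A = (1.58×10^-8)(410)/(2.9432e-07) = 22.01 Ω
V = IR = 11 × 22.01 = 242 V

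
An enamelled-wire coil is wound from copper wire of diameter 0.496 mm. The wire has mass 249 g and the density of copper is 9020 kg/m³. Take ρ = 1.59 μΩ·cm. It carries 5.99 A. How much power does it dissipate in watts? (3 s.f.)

422 W

ρ = 1.59 μΩ·cm = 1.59×10^-8 Ω·m
A = π(d/2)² = π(2.4800e-04 m)² = 1.9322e-07 m²
L = m/(density·A) = 0.249/(9020×1.9322e-07) = 142.9 m
R = ρL/A = (1.59×10^-8)(142.9)/(1.9322e-07) = 11.76 Ω
P = I²R = (5.99)² × 11.76 = 422 W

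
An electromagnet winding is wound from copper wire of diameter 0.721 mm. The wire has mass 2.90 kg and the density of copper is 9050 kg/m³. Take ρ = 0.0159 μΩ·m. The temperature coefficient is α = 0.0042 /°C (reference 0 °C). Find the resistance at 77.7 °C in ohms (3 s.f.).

ρ = 0.0159 μΩ·m = 1.59×10^-8 Ω·m
A = π(d/2)² = π(3.6050e-04 m)² = 4.0828e-07 m²
L = m/(density·A) = 2.9/(9050×4.0828e-07) = 784.9 m
R = ρL/A = (1.59×10^-8)(784.9)/(4.0828e-07) = 30.57 Ω
R(77.7 °C) = 30.57 × (1 + 0.0042×77.7) = 40.5 Ω

40.5 Ω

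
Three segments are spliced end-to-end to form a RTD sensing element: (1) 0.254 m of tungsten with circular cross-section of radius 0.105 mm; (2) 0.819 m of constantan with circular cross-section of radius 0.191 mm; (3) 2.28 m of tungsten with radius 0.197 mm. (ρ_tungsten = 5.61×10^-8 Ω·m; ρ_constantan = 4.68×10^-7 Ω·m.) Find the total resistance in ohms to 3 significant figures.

4.80 Ω

Seg 1: A = πr² = π(1.0500e-04 m)² = 3.464e-08 m²
R_1 = (5.61×10^-8)(0.254)/(3.464e-08) = 0.4114 Ω
Seg 2: A = πr² = π(1.9100e-04 m)² = 1.146e-07 m²
R_2 = (4.68×10^-7)(0.819)/(1.146e-07) = 3.344 Ω
Seg 3: A = πr² = π(1.9700e-04 m)² = 1.219e-07 m²
R_3 = (5.61×10^-8)(2.28)/(1.219e-07) = 1.049 Ω
R_total = R_1 + R_2 + R_3 = 4.80 Ω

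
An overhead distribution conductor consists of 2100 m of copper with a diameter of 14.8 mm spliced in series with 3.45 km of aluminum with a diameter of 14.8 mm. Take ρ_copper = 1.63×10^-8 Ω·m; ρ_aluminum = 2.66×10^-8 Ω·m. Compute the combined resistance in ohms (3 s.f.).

0.732 Ω

Segment 1: A = π(d/2)² = π(7.4000e-03 m)² = 1.720e-04 m²
R₁ = ρL/A = (1.63×10^-8)(2100)/(1.720e-04) = 0.199 Ω
R₂ = (2.66×10^-8)(3450)/(1.720e-04) = 0.5334 Ω
R = R₁ + R₂ = 0.732 Ω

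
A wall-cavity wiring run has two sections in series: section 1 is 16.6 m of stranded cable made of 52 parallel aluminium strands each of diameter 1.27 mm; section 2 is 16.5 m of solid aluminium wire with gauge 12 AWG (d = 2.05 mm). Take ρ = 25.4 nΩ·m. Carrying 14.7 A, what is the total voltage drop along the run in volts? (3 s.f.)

ρ = 25.4 nΩ·m = 2.54×10^-8 Ω·m
Section 1: A_strand = π(6.3500e-04)² = 1.267e-06 m²; R₁ = ρL/(N·A_s) = (2.54×10^-8)(16.6)/(52×1.267e-06) = 0.006401 Ω
Section 2: A = π(2.05/2 mm)² = π(1.0250e-03 m)² = 3.301e-06 m²
R₂ = (2.54×10^-8)(16.5)/(3.301e-06) = 0.127 Ω
R = R₁ + R₂ = 0.1334 Ω
V = IR = 14.7 × 0.1334 = 1.96 V

1.96 V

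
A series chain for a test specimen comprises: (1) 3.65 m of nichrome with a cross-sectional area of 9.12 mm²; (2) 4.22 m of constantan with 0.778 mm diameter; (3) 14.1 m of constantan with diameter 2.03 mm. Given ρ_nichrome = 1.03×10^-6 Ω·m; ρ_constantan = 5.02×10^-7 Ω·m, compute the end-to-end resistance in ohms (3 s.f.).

Seg 1: A = 9.12 mm² = 9.120e-06 m²
R_1 = (1.03×10^-6)(3.65)/(9.120e-06) = 0.4122 Ω
Seg 2: A = π(d/2)² = π(3.8900e-04 m)² = 4.754e-07 m²
R_2 = (5.02×10^-7)(4.22)/(4.754e-07) = 4.456 Ω
Seg 3: A = π(d/2)² = π(1.0150e-03 m)² = 3.237e-06 m²
R_3 = (5.02×10^-7)(14.1)/(3.237e-06) = 2.187 Ω
R_total = R_1 + R_2 + R_3 = 7.06 Ω

7.06 Ω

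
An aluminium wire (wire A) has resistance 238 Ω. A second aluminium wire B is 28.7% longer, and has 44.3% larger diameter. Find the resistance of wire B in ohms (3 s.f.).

147 Ω

R ∝ L/d², so R_B/R_A = (1 + 28.7/100) × (1 + 44.3/100)⁻²
= 1.287 × 0.4803 = 0.6181
R_B = 0.6181 × 238 = 147 Ω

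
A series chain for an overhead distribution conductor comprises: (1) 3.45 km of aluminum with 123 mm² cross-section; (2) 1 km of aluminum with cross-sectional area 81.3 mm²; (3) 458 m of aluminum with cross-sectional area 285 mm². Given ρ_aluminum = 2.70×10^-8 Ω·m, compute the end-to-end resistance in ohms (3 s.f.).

Seg 1: A = 123 mm² = 1.230e-04 m²
R_1 = (2.70×10^-8)(3450)/(1.230e-04) = 0.7573 Ω
Seg 2: A = 81.3 mm² = 8.130e-05 m²
R_2 = (2.70×10^-8)(1000)/(8.130e-05) = 0.3321 Ω
Seg 3: A = 285 mm² = 2.850e-04 m²
R_3 = (2.70×10^-8)(458)/(2.850e-04) = 0.04339 Ω
R_total = R_1 + R_2 + R_3 = 1.13 Ω

1.13 Ω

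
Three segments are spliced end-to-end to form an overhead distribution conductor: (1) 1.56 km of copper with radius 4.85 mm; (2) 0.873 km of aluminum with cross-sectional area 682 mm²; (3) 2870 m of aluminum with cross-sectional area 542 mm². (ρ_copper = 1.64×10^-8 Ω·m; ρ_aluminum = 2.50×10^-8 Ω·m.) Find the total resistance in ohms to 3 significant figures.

Seg 1: A = πr² = π(4.8500e-03 m)² = 7.390e-05 m²
R_1 = (1.64×10^-8)(1560)/(7.390e-05) = 0.3462 Ω
Seg 2: A = 682 mm² = 6.820e-04 m²
R_2 = (2.50×10^-8)(873)/(6.820e-04) = 0.032 Ω
Seg 3: A = 542 mm² = 5.420e-04 m²
R_3 = (2.50×10^-8)(2870)/(5.420e-04) = 0.1324 Ω
R_total = R_1 + R_2 + R_3 = 0.511 Ω

0.511 Ω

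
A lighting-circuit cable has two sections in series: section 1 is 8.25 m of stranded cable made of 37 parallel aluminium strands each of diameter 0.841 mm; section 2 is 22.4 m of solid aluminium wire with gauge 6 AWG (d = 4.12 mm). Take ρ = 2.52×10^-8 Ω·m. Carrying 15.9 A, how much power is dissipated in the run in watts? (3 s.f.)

Section 1: A_strand = π(4.2050e-04)² = 5.555e-07 m²; R₁ = ρL/(N·A_s) = (2.52×10^-8)(8.25)/(37×5.555e-07) = 0.01012 Ω
Section 2: A = π(4.12/2 mm)² = π(2.0600e-03 m)² = 1.333e-05 m²
R₂ = (2.52×10^-8)(22.4)/(1.333e-05) = 0.04234 Ω
R = R₁ + R₂ = 0.05246 Ω
P = I²R = (15.9)² × 0.05246 = 13.3 W

13.3 W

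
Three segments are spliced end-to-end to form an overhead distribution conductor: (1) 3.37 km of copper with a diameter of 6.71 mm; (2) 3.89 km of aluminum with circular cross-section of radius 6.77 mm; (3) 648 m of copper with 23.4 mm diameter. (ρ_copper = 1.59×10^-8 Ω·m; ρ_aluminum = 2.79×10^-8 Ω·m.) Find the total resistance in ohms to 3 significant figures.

Seg 1: A = π(d/2)² = π(3.3550e-03 m)² = 3.536e-05 m²
R_1 = (1.59×10^-8)(3370)/(3.536e-05) = 1.515 Ω
Seg 2: A = πr² = π(6.7700e-03 m)² = 1.440e-04 m²
R_2 = (2.79×10^-8)(3890)/(1.440e-04) = 0.7537 Ω
Seg 3: A = π(d/2)² = π(1.1700e-02 m)² = 4.301e-04 m²
R_3 = (1.59×10^-8)(648)/(4.301e-04) = 0.02396 Ω
R_total = R_1 + R_2 + R_3 = 2.29 Ω

2.29 Ω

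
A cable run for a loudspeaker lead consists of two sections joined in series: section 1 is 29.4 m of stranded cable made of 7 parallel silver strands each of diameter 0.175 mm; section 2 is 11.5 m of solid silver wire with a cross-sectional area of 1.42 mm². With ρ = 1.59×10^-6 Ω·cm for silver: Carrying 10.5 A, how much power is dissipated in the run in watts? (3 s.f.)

320 W

ρ = 1.59×10^-6 Ω·cm = 1.59×10^-8 Ω·m
Section 1: A_strand = π(8.7500e-05)² = 2.405e-08 m²; R₁ = ρL/(N·A_s) = (1.59×10^-8)(29.4)/(7×2.405e-08) = 2.776 Ω
Section 2: A = 1.42 mm² = 1.420e-06 m²
R₂ = (1.59×10^-8)(11.5)/(1.420e-06) = 0.1288 Ω
R = R₁ + R₂ = 2.905 Ω
P = I²R = (10.5)² × 2.905 = 320 W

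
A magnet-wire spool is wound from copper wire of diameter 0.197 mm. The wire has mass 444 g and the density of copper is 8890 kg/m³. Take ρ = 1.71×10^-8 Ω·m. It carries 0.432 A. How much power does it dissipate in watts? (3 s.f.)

172 W

A = π(d/2)² = π(9.8500e-05 m)² = 3.0481e-08 m²
L = m/(density·A) = 0.444/(8890×3.0481e-08) = 1639 m
R = ρL/A = (1.71×10^-8)(1639)/(3.0481e-08) = 919.2 Ω
P = I²R = (0.432)² × 919.2 = 172 W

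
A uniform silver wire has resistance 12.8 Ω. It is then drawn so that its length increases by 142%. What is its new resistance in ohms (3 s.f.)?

75.0 Ω

k = 1 + 142/100 = 2.42; volume constant ⇒ A' = A/k, so R' = k²R.
R' = 5.856 × 12.8 = 75.0 Ω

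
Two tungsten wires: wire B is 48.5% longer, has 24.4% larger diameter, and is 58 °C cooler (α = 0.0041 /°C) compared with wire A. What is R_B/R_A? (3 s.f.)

R ∝ ρL/d² with ρ ∝ (1+αΔT), so R_B/R_A = (1 + 48.5/100) × (1 + 24.4/100)⁻² × (1 − 0.0041×58)
= 1.485 × 0.6462 × 0.7622 = 0.731

0.731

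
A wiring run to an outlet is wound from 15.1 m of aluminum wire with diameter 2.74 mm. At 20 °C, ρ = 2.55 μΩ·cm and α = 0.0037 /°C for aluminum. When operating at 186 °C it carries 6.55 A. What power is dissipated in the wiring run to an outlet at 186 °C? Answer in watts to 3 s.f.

ρ = 2.55 μΩ·cm = 2.55×10^-8 Ω·m
A = π(d/2)² = π(1.3700e-03 m)² = 5.896e-06 m²
R₍20₎ = ρL/A = (2.55×10^-8)(15.1)/(5.896e-06) = 0.0653 Ω
R₍186₎ = R₍20₎(1 + αΔT) = 0.0653 × (1 + 0.0037×166) = 0.1054 Ω
P = I²R = (6.55)² × 0.1054 = 4.52 W

4.52 W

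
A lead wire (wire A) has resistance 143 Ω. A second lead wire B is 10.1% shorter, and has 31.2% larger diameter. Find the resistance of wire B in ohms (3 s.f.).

74.7 Ω

R ∝ L/d², so R_B/R_A = (1 − 10.1/100) × (1 + 31.2/100)⁻²
= 0.899 × 0.5809 = 0.5223
R_B = 0.5223 × 143 = 74.7 Ω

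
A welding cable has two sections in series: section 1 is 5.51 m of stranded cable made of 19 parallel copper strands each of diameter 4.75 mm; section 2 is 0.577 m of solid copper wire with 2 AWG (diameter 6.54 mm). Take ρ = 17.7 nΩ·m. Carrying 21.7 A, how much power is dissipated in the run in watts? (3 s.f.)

ρ = 17.7 nΩ·m = 1.77×10^-8 Ω·m
Section 1: A_strand = π(2.3750e-03)² = 1.772e-05 m²; R₁ = ρL/(N·A_s) = (1.77×10^-8)(5.51)/(19×1.772e-05) = 2.897×10^-4 Ω
Section 2: A = π(6.54/2 mm)² = π(3.2700e-03 m)² = 3.359e-05 m²
R₂ = (1.77×10^-8)(0.577)/(3.359e-05) = 3.040×10^-4 Ω
R = R₁ + R₂ = 5.937×10^-4 Ω
P = I²R = (21.7)² × 5.937×10^-4 = 0.280 W

0.280 W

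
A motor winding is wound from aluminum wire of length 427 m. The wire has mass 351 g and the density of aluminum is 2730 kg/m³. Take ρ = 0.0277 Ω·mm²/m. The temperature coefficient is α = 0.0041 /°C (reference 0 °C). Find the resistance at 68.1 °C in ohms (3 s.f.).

ρ = 0.0277 Ω·mm²/m = 2.77×10^-8 Ω·m
A = m/(density·L) = 0.351/(2730×427) = 3.0110e-07 m²
R = ρL/A = (2.77×10^-8)(427)/(3.0110e-07) = 39.28 Ω
R(68.1 °C) = 39.28 × (1 + 0.0041×68.1) = 50.2 Ω

50.2 Ω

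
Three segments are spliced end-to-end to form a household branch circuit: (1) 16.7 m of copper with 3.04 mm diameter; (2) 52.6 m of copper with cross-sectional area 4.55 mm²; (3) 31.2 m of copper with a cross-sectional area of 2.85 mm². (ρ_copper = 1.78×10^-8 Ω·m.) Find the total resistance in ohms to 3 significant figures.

Seg 1: A = π(d/2)² = π(1.5200e-03 m)² = 7.258e-06 m²
R_1 = (1.78×10^-8)(16.7)/(7.258e-06) = 0.04095 Ω
Seg 2: A = 4.55 mm² = 4.550e-06 m²
R_2 = (1.78×10^-8)(52.6)/(4.550e-06) = 0.2058 Ω
Seg 3: A = 2.85 mm² = 2.850e-06 m²
R_3 = (1.78×10^-8)(31.2)/(2.850e-06) = 0.1949 Ω
R_total = R_1 + R_2 + R_3 = 0.442 Ω

0.442 Ω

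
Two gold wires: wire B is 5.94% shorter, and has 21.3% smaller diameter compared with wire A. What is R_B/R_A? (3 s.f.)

R ∝ L/d², so R_B/R_A = (1 − 5.94/100) × (1 − 21.3/100)⁻²
= 0.9406 × 1.615 = 1.52

1.52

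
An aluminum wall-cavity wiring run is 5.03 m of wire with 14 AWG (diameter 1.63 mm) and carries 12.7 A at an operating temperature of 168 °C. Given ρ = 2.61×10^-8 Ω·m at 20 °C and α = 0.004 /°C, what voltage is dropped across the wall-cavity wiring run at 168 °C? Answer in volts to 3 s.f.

A = π(1.63/2 mm)² = π(8.1500e-04 m)² = 2.087e-06 m²
R₍20₎ = ρL/A = (2.61×10^-8)(5.03)/(2.087e-06) = 0.06291 Ω
R₍168₎ = R₍20₎(1 + αΔT) = 0.06291 × (1 + 0.004×148) = 0.1002 Ω
V = IR = 12.7 × 0.1002 = 1.27 V

1.27 V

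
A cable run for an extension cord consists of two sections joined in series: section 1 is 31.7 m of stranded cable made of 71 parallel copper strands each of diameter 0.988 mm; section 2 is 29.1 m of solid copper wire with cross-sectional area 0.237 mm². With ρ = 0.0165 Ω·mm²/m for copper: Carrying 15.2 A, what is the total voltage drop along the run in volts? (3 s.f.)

ρ = 0.0165 Ω·mm²/m = 1.65×10^-8 Ω·m
Section 1: A_strand = π(4.9400e-04)² = 7.667e-07 m²; R₁ = ρL/(N·A_s) = (1.65×10^-8)(31.7)/(71×7.667e-07) = 0.009609 Ω
Section 2: A = 0.237 mm² = 2.370e-07 m²
R₂ = (1.65×10^-8)(29.1)/(2.370e-07) = 2.026 Ω
R = R₁ + R₂ = 2.036 Ω
V = IR = 15.2 × 2.036 = 30.9 V

30.9 V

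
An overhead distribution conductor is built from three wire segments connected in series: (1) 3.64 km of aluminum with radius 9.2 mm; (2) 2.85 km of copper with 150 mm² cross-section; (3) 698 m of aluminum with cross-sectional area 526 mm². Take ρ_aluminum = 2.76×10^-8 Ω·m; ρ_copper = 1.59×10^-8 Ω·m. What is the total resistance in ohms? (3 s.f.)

Seg 1: A = πr² = π(9.2000e-03 m)² = 2.659e-04 m²
R_1 = (2.76×10^-8)(3640)/(2.659e-04) = 0.3778 Ω
Seg 2: A = 150 mm² = 1.500e-04 m²
R_2 = (1.59×10^-8)(2850)/(1.500e-04) = 0.3021 Ω
Seg 3: A = 526 mm² = 5.260e-04 m²
R_3 = (2.76×10^-8)(698)/(5.260e-04) = 0.03663 Ω
R_total = R_1 + R_2 + R_3 = 0.717 Ω

0.717 Ω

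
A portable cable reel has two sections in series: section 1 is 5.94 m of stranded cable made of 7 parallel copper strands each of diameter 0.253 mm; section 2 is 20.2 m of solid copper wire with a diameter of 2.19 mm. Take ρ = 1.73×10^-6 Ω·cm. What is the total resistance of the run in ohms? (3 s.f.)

0.385 Ω

ρ = 1.73×10^-6 Ω·cm = 1.73×10^-8 Ω·m
Section 1: A_strand = π(1.2650e-04)² = 5.027e-08 m²; R₁ = ρL/(N·A_s) = (1.73×10^-8)(5.94)/(7×5.027e-08) = 0.292 Ω
Section 2: A = π(d/2)² = π(1.0950e-03 m)² = 3.767e-06 m²
R₂ = (1.73×10^-8)(20.2)/(3.767e-06) = 0.09277 Ω
R = R₁ + R₂ = 0.385 Ω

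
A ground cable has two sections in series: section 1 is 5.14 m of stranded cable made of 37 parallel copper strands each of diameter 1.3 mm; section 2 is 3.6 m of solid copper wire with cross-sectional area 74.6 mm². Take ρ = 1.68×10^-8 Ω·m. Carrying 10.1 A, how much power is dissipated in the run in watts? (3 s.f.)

0.262 W

Section 1: A_strand = π(6.5000e-04)² = 1.327e-06 m²; R₁ = ρL/(N·A_s) = (1.68×10^-8)(5.14)/(37×1.327e-06) = 0.001758 Ω
Section 2: A = 74.6 mm² = 7.460e-05 m²
R₂ = (1.68×10^-8)(3.6)/(7.460e-05) = 8.107×10^-4 Ω
R = R₁ + R₂ = 0.002569 Ω
P = I²R = (10.1)² × 0.002569 = 0.262 W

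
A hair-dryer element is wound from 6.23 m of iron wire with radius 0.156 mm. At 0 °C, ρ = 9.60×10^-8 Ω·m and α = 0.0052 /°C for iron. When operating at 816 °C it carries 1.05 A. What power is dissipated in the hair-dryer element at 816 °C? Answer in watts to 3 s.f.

A = πr² = π(1.5600e-04 m)² = 7.645e-08 m²
R₍0₎ = ρL/A = (9.60×10^-8)(6.23)/(7.645e-08) = 7.823 Ω
R₍816₎ = R₍0₎(1 + αΔT) = 7.823 × (1 + 0.0052×816) = 41.02 Ω
P = I²R = (1.05)² × 41.02 = 45.2 W

45.2 W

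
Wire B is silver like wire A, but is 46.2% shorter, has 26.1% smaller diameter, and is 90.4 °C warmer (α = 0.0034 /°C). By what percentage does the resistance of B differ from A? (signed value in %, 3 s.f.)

R ∝ ρL/d² with ρ ∝ (1+αΔT), so R_B/R_A = (1 − 46.2/100) × (1 − 26.1/100)⁻² × (1 + 0.0034×90.4)
= 0.538 × 1.831 × 1.307 = 1.288
(R_B − R_A)/R_A = 1.288 − 1 = 28.8%

28.8%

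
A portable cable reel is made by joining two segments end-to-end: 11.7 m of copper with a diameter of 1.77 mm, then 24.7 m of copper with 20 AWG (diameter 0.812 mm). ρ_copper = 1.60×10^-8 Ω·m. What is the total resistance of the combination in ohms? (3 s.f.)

0.839 Ω

Segment 1: A = π(d/2)² = π(8.8500e-04 m)² = 2.461e-06 m²
R₁ = ρL/A = (1.60×10^-8)(11.7)/(2.461e-06) = 0.07608 Ω
Segment 2: A = π(0.812/2 mm)² = π(4.0600e-04 m)² = 5.178e-07 m²
R₂ = (1.60×10^-8)(24.7)/(5.178e-07) = 0.7632 Ω
R = R₁ + R₂ = 0.839 Ω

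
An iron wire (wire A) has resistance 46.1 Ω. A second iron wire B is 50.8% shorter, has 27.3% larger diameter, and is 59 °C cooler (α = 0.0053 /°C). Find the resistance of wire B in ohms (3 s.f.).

R ∝ ρL/d² with ρ ∝ (1+αΔT), so R_B/R_A = (1 − 50.8/100) × (1 + 27.3/100)⁻² × (1 − 0.0053×59)
= 0.492 × 0.6171 × 0.6873 = 0.2087
R_B = 0.2087 × 46.1 = 9.62 Ω

9.62 Ω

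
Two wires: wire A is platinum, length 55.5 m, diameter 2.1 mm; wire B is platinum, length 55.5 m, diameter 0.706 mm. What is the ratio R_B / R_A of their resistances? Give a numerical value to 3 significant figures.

8.85

R ∝ ρL/d², so R_B/R_A = (d_A/d_B)²
= (2.1/0.706)² = 8.85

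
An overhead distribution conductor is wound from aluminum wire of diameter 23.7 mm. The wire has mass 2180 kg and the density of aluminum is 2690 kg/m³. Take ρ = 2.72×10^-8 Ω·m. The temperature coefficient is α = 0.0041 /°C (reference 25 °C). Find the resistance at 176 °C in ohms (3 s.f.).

0.183 Ω

A = π(d/2)² = π(1.1850e-02 m)² = 4.4115e-04 m²
L = m/(density·A) = 2180/(2690×4.4115e-04) = 1837 m
R = ρL/A = (2.72×10^-8)(1837)/(4.4115e-04) = 0.1133 Ω
R(176 °C) = 0.1133 × (1 + 0.0041×151) = 0.183 Ω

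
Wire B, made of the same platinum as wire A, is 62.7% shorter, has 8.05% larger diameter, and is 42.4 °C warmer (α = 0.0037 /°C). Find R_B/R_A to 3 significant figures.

R ∝ ρL/d² with ρ ∝ (1+αΔT), so R_B/R_A = (1 − 62.7/100) × (1 + 8.05/100)⁻² × (1 + 0.0037×42.4)
= 0.373 × 0.8566 × 1.157 = 0.370

0.370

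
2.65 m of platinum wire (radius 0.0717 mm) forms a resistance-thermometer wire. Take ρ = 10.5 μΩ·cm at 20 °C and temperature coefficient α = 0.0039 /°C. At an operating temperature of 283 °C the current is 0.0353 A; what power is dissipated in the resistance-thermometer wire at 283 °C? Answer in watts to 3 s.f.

ρ = 10.5 μΩ·cm = 1.05×10^-7 Ω·m
A = πr² = π(7.1700e-05 m)² = 1.615e-08 m²
R₍20₎ = ρL/A = (1.05×10^-7)(2.65)/(1.615e-08) = 17.23 Ω
R₍283₎ = R₍20₎(1 + αΔT) = 17.23 × (1 + 0.0039×263) = 34.9 Ω
P = I²R = (0.0353)² × 34.9 = 0.0435 W

0.0435 W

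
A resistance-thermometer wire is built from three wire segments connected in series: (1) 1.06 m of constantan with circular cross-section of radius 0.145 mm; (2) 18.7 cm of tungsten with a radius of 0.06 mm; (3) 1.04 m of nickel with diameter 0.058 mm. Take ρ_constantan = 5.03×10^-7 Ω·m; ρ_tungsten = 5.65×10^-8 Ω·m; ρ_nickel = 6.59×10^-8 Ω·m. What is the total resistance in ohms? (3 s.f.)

34.9 Ω

Seg 1: A = πr² = π(1.4500e-04 m)² = 6.605e-08 m²
R_1 = (5.03×10^-7)(1.06)/(6.605e-08) = 8.072 Ω
Seg 2: A = πr² = π(6.0000e-05 m)² = 1.131e-08 m²
R_2 = (5.65×10^-8)(0.187)/(1.131e-08) = 0.9342 Ω
Seg 3: A = π(d/2)² = π(2.9000e-05 m)² = 2.642e-09 m²
R_3 = (6.59×10^-8)(1.04)/(2.642e-09) = 25.94 Ω
R_total = R_1 + R_2 + R_3 = 34.9 Ω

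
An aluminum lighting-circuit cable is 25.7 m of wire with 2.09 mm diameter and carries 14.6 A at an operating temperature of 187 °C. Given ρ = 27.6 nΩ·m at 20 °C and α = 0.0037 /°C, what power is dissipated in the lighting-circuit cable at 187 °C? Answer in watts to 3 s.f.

ρ = 27.6 nΩ·m = 2.76×10^-8 Ω·m
A = π(d/2)² = π(1.0450e-03 m)² = 3.431e-06 m²
R₍20₎ = ρL/A = (2.76×10^-8)(25.7)/(3.431e-06) = 0.2068 Ω
R₍187₎ = R₍20₎(1 + αΔT) = 0.2068 × (1 + 0.0037×167) = 0.3345 Ω
P = I²R = (14.6)² × 0.3345 = 71.3 W

71.3 W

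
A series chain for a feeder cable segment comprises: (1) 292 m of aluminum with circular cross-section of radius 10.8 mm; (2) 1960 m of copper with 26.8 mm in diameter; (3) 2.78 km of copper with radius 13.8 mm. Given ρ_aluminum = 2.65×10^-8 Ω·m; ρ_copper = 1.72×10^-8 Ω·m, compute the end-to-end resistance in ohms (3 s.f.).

Seg 1: A = πr² = π(1.0800e-02 m)² = 3.664e-04 m²
R_1 = (2.65×10^-8)(292)/(3.664e-04) = 0.02112 Ω
Seg 2: A = π(d/2)² = π(1.3400e-02 m)² = 5.641e-04 m²
R_2 = (1.72×10^-8)(1960)/(5.641e-04) = 0.05976 Ω
Seg 3: A = πr² = π(1.3800e-02 m)² = 5.983e-04 m²
R_3 = (1.72×10^-8)(2780)/(5.983e-04) = 0.07992 Ω
R_total = R_1 + R_2 + R_3 = 0.161 Ω

0.161 Ω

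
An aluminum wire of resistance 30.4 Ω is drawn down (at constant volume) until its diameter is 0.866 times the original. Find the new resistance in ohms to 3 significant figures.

54.1 Ω

Volume constant ⇒ L' = L/r² with r = 0.866. R' = ρL'/A' = ρ(L/r²)/(πr²d₀²/4) = R/r⁴.
R' = 1.778 × 30.4 = 54.1 Ω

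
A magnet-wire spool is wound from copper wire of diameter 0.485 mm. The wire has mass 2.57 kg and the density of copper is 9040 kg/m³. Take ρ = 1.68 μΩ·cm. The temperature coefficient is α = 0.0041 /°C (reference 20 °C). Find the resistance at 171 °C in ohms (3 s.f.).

ρ = 1.68 μΩ·cm = 1.68×10^-8 Ω·m
A = π(d/2)² = π(2.4250e-04 m)² = 1.8475e-07 m²
L = m/(density·A) = 2.57/(9040×1.8475e-07) = 1539 m
R = ρL/A = (1.68×10^-8)(1539)/(1.8475e-07) = 139.9 Ω
R(171 °C) = 139.9 × (1 + 0.0041×151) = 227 Ω

227 Ω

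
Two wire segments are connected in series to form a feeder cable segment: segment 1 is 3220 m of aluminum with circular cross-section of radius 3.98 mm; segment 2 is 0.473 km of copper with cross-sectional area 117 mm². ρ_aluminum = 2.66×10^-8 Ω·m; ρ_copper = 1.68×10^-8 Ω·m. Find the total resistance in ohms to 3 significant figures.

Segment 1: A = πr² = π(3.9800e-03 m)² = 4.976e-05 m²
R₁ = ρL/A = (2.66×10^-8)(3220)/(4.976e-05) = 1.721 Ω
Segment 2: A = 117 mm² = 1.170e-04 m²
R₂ = (1.68×10^-8)(473)/(1.170e-04) = 0.06792 Ω
R = R₁ + R₂ = 1.79 Ω

1.79 Ω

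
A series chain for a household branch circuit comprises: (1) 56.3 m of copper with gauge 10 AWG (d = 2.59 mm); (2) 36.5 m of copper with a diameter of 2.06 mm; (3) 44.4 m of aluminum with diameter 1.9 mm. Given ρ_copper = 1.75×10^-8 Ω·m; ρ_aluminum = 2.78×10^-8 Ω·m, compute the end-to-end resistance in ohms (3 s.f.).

Seg 1: A = π(2.59/2 mm)² = π(1.2950e-03 m)² = 5.269e-06 m²
R_1 = (1.75×10^-8)(56.3)/(5.269e-06) = 0.187 Ω
Seg 2: A = π(d/2)² = π(1.0300e-03 m)² = 3.333e-06 m²
R_2 = (1.75×10^-8)(36.5)/(3.333e-06) = 0.1916 Ω
Seg 3: A = π(d/2)² = π(9.5000e-04 m)² = 2.835e-06 m²
R_3 = (2.78×10^-8)(44.4)/(2.835e-06) = 0.4353 Ω
R_total = R_1 + R_2 + R_3 = 0.814 Ω

0.814 Ω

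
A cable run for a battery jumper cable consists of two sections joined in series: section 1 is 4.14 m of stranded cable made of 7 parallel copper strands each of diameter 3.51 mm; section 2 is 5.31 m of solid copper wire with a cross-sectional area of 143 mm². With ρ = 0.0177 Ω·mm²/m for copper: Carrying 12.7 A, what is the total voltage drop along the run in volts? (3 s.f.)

ρ = 0.0177 Ω·mm²/m = 1.77×10^-8 Ω·m
Section 1: A_strand = π(1.7550e-03)² = 9.676e-06 m²; R₁ = ρL/(N·A_s) = (1.77×10^-8)(4.14)/(7×9.676e-06) = 0.001082 Ω
Section 2: A = 143 mm² = 1.430e-04 m²
R₂ = (1.77×10^-8)(5.31)/(1.430e-04) = 6.573×10^-4 Ω
R = R₁ + R₂ = 0.001739 Ω
V = IR = 12.7 × 0.001739 = 0.0221 V

0.0221 V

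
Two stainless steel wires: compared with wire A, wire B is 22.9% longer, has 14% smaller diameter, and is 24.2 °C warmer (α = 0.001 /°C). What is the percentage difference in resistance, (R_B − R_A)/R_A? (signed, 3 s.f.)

70.2%

R ∝ ρL/d² with ρ ∝ (1+αΔT), so R_B/R_A = (1 + 22.9/100) × (1 − 14/100)⁻² × (1 + 0.001×24.2)
= 1.229 × 1.352 × 1.024 = 1.702
(R_B − R_A)/R_A = 1.702 − 1 = 70.2%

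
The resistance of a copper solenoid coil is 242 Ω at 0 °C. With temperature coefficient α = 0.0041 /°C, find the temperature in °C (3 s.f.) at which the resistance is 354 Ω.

113 °C

R = R₀(1 + α(T − T₀)) ⇒ T = T₀ + (R/R₀ − 1)/α
T = 0 + (354/242 − 1)/0.0041 = 0 + (0.4628)/0.0041 = 113 °C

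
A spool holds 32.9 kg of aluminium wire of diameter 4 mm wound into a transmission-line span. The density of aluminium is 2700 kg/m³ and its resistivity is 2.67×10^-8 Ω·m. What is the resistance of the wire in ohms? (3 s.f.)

2.06 Ω

A = π(d/2)² = π(2.0000e-03 m)² = 1.2566e-05 m²
L = m/(density·A) = 32.9/(2700×1.2566e-05) = 969.7 m
R = ρL/A = (2.67×10^-8)(969.7)/(1.2566e-05) = 2.06 Ω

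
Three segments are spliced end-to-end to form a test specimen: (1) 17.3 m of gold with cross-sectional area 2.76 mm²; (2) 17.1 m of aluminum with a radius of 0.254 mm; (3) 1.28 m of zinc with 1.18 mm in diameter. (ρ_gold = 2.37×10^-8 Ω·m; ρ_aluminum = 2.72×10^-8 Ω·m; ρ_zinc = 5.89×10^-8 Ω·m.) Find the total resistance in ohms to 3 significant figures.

Seg 1: A = 2.76 mm² = 2.760e-06 m²
R_1 = (2.37×10^-8)(17.3)/(2.760e-06) = 0.1486 Ω
Seg 2: A = πr² = π(2.5400e-04 m)² = 2.027e-07 m²
R_2 = (2.72×10^-8)(17.1)/(2.027e-07) = 2.295 Ω
Seg 3: A = π(d/2)² = π(5.9000e-04 m)² = 1.094e-06 m²
R_3 = (5.89×10^-8)(1.28)/(1.094e-06) = 0.06894 Ω
R_total = R_1 + R_2 + R_3 = 2.51 Ω

2.51 Ω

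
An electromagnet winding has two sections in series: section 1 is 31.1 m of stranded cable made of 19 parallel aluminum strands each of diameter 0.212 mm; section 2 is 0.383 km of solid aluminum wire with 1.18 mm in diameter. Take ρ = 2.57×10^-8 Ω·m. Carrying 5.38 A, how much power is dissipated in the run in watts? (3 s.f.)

295 W

Section 1: A_strand = π(1.0600e-04)² = 3.530e-08 m²; R₁ = ρL/(N·A_s) = (2.57×10^-8)(31.1)/(19×3.530e-08) = 1.192 Ω
Section 2: A = π(d/2)² = π(5.9000e-04 m)² = 1.094e-06 m²
R₂ = (2.57×10^-8)(383)/(1.094e-06) = 9.001 Ω
R = R₁ + R₂ = 10.19 Ω
P = I²R = (5.38)² × 10.19 = 295 W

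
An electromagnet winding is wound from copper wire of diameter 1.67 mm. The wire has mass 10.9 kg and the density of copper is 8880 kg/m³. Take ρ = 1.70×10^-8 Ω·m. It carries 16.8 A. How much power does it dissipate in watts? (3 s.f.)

A = π(d/2)² = π(8.3500e-04 m)² = 2.1904e-06 m²
L = m/(density·A) = 10.9/(8880×2.1904e-06) = 560.4 m
R = ρL/A = (1.70×10^-8)(560.4)/(2.1904e-06) = 4.349 Ω
P = I²R = (16.8)² × 4.349 = 1230 W

1230 W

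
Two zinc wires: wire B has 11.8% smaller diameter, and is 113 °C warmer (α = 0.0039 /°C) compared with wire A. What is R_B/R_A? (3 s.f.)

1.85

R ∝ ρL/d² with ρ ∝ (1+αΔT), so R_B/R_A = (1 − 11.8/100)⁻² × (1 + 0.0039×113)
= 1.286 × 1.441 = 1.85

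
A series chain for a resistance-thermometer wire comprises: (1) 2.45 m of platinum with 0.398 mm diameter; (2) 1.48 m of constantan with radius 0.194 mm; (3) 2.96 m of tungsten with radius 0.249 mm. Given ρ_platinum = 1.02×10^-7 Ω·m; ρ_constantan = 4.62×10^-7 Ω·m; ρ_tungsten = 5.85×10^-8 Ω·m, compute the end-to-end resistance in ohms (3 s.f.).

Seg 1: A = π(d/2)² = π(1.9900e-04 m)² = 1.244e-07 m²
R_1 = (1.02×10^-7)(2.45)/(1.244e-07) = 2.009 Ω
Seg 2: A = πr² = π(1.9400e-04 m)² = 1.182e-07 m²
R_2 = (4.62×10^-7)(1.48)/(1.182e-07) = 5.783 Ω
Seg 3: A = πr² = π(2.4900e-04 m)² = 1.948e-07 m²
R_3 = (5.85×10^-8)(2.96)/(1.948e-07) = 0.889 Ω
R_total = R_1 + R_2 + R_3 = 8.68 Ω

8.68 Ω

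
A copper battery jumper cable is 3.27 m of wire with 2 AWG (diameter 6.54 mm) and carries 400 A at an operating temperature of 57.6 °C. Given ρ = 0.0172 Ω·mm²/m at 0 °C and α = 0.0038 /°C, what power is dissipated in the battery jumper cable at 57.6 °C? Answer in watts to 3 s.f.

327 W

ρ = 0.0172 Ω·mm²/m = 1.72×10^-8 Ω·m
A = π(6.54/2 mm)² = π(3.2700e-03 m)² = 3.359e-05 m²
R₍0₎ = ρL/A = (1.72×10^-8)(3.27)/(3.359e-05) = 0.001674 Ω
R₍57.6₎ = R₍0₎(1 + αΔT) = 0.001674 × (1 + 0.0038×57.6) = 0.002041 Ω
P = I²R = (400)² × 0.002041 = 327 W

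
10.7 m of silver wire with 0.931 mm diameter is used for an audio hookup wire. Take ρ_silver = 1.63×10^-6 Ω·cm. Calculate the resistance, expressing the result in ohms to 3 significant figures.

ρ = 1.63×10^-6 Ω·cm = 1.63×10^-8 Ω·m
A = π(d/2)² = π(4.6550e-04 m)² = 6.808e-07 m²
R = ρL/A = (1.63×10^-8)(10.7 m)/(6.808e-07 m²) = 0.256 Ω

0.256 Ω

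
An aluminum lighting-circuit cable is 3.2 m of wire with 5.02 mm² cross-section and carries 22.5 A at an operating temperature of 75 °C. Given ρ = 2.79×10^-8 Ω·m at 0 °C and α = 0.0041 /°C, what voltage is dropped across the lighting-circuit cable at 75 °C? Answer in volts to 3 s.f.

A = 5.02 mm² = 5.020e-06 m²
R₍0₎ = ρL/A = (2.79×10^-8)(3.2)/(5.020e-06) = 0.01778 Ω
R₍75₎ = R₍0₎(1 + αΔT) = 0.01778 × (1 + 0.0041×75) = 0.02325 Ω
V = IR = 22.5 × 0.02325 = 0.523 V

0.523 V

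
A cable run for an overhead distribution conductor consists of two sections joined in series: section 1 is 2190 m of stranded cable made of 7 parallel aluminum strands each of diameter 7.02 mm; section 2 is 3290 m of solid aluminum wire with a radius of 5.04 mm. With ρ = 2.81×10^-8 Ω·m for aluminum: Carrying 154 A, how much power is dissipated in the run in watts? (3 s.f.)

32900 W

Section 1: A_strand = π(3.5100e-03)² = 3.870e-05 m²; R₁ = ρL/(N·A_s) = (2.81×10^-8)(2190)/(7×3.870e-05) = 0.2271 Ω
Section 2: A = πr² = π(5.0400e-03 m)² = 7.980e-05 m²
R₂ = (2.81×10^-8)(3290)/(7.980e-05) = 1.158 Ω
R = R₁ + R₂ = 1.386 Ω
P = I²R = (154)² × 1.386 = 32900 W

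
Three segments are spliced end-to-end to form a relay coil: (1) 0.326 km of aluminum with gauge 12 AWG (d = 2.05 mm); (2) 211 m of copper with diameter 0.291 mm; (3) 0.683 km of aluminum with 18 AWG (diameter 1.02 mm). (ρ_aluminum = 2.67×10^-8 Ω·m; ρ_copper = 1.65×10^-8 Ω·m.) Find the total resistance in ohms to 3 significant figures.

77.3 Ω

Seg 1: A = π(2.05/2 mm)² = π(1.0250e-03 m)² = 3.301e-06 m²
R_1 = (2.67×10^-8)(326)/(3.301e-06) = 2.637 Ω
Seg 2: A = π(d/2)² = π(1.4550e-04 m)² = 6.651e-08 m²
R_2 = (1.65×10^-8)(211)/(6.651e-08) = 52.35 Ω
Seg 3: A = π(1.02/2 mm)² = π(5.1000e-04 m)² = 8.171e-07 m²
R_3 = (2.67×10^-8)(683)/(8.171e-07) = 22.32 Ω
R_total = R_1 + R_2 + R_3 = 77.3 Ω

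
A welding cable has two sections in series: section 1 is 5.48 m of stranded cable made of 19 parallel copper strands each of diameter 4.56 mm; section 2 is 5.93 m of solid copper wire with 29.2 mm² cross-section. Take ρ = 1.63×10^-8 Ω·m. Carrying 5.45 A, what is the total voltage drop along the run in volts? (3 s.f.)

0.0196 V

Section 1: A_strand = π(2.2800e-03)² = 1.633e-05 m²; R₁ = ρL/(N·A_s) = (1.63×10^-8)(5.48)/(19×1.633e-05) = 2.879×10^-4 Ω
Section 2: A = 29.2 mm² = 2.920e-05 m²
R₂ = (1.63×10^-8)(5.93)/(2.920e-05) = 0.00331 Ω
R = R₁ + R₂ = 0.003598 Ω
V = IR = 5.45 × 0.003598 = 0.0196 V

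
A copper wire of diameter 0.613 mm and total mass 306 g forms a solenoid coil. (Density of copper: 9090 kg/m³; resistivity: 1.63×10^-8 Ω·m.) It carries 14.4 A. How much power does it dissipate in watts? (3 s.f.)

A = π(d/2)² = π(3.0650e-04 m)² = 2.9513e-07 m²
L = m/(density·A) = 0.306/(9090×2.9513e-07) = 114.1 m
R = ρL/A = (1.63×10^-8)(114.1)/(2.9513e-07) = 6.3 Ω
P = I²R = (14.4)² × 6.3 = 1310 W

1310 W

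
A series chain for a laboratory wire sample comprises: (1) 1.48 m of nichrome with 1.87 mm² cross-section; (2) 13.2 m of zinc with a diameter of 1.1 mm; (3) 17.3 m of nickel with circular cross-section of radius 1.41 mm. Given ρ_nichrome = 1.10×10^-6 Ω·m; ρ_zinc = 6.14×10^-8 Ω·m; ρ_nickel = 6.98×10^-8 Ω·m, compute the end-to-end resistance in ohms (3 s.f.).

Seg 1: A = 1.87 mm² = 1.870e-06 m²
R_1 = (1.10×10^-6)(1.48)/(1.870e-06) = 0.8706 Ω
Seg 2: A = π(d/2)² = π(5.5000e-04 m)² = 9.503e-07 m²
R_2 = (6.14×10^-8)(13.2)/(9.503e-07) = 0.8528 Ω
Seg 3: A = πr² = π(1.4100e-03 m)² = 6.246e-06 m²
R_3 = (6.98×10^-8)(17.3)/(6.246e-06) = 0.1933 Ω
R_total = R_1 + R_2 + R_3 = 1.92 Ω

1.92 Ω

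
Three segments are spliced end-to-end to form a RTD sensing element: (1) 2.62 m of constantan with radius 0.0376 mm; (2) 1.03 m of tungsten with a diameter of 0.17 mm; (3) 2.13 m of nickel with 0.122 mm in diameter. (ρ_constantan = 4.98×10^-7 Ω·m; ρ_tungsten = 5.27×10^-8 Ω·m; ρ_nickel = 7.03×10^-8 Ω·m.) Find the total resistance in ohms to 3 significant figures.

Seg 1: A = πr² = π(3.7600e-05 m)² = 4.441e-09 m²
R_1 = (4.98×10^-7)(2.62)/(4.441e-09) = 293.8 Ω
Seg 2: A = π(d/2)² = π(8.5000e-05 m)² = 2.270e-08 m²
R_2 = (5.27×10^-8)(1.03)/(2.270e-08) = 2.391 Ω
Seg 3: A = π(d/2)² = π(6.1000e-05 m)² = 1.169e-08 m²
R_3 = (7.03×10^-8)(2.13)/(1.169e-08) = 12.81 Ω
R_total = R_1 + R_2 + R_3 = 309 Ω

309 Ω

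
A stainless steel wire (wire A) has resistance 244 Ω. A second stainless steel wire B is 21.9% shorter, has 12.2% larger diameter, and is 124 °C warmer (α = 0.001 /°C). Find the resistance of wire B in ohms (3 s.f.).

R ∝ ρL/d² with ρ ∝ (1+αΔT), so R_B/R_A = (1 − 21.9/100) × (1 + 12.2/100)⁻² × (1 + 0.001×124)
= 0.781 × 0.7944 × 1.124 = 0.6973
R_B = 0.6973 × 244 = 170 Ω

170 Ω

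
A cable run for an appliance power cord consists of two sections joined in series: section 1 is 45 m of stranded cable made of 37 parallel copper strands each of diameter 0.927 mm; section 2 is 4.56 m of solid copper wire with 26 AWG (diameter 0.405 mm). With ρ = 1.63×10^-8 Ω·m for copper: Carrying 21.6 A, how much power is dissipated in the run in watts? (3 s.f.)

283 W

Section 1: A_strand = π(4.6350e-04)² = 6.749e-07 m²; R₁ = ρL/(N·A_s) = (1.63×10^-8)(45)/(37×6.749e-07) = 0.02937 Ω
Section 2: A = π(0.405/2 mm)² = π(2.0250e-04 m)² = 1.288e-07 m²
R₂ = (1.63×10^-8)(4.56)/(1.288e-07) = 0.577 Ω
R = R₁ + R₂ = 0.6063 Ω
P = I²R = (21.6)² × 0.6063 = 283 W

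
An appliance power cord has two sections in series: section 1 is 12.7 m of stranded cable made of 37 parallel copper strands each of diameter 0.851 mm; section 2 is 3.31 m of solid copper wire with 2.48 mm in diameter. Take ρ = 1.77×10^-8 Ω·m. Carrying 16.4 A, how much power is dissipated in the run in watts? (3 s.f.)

6.13 W

Section 1: A_strand = π(4.2550e-04)² = 5.688e-07 m²; R₁ = ρL/(N·A_s) = (1.77×10^-8)(12.7)/(37×5.688e-07) = 0.01068 Ω
Section 2: A = π(d/2)² = π(1.2400e-03 m)² = 4.831e-06 m²
R₂ = (1.77×10^-8)(3.31)/(4.831e-06) = 0.01213 Ω
R = R₁ + R₂ = 0.02281 Ω
P = I²R = (16.4)² × 0.02281 = 6.13 W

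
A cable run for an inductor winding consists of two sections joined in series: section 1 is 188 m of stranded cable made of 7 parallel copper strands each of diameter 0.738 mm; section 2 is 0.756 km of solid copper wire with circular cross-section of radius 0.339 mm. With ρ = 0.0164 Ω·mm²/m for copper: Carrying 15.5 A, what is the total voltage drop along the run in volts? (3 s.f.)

548 V

ρ = 0.0164 Ω·mm²/m = 1.64×10^-8 Ω·m
Section 1: A_strand = π(3.6900e-04)² = 4.278e-07 m²; R₁ = ρL/(N·A_s) = (1.64×10^-8)(188)/(7×4.278e-07) = 1.03 Ω
Section 2: A = πr² = π(3.3900e-04 m)² = 3.610e-07 m²
R₂ = (1.64×10^-8)(756)/(3.610e-07) = 34.34 Ω
R = R₁ + R₂ = 35.37 Ω
V = IR = 15.5 × 35.37 = 548 V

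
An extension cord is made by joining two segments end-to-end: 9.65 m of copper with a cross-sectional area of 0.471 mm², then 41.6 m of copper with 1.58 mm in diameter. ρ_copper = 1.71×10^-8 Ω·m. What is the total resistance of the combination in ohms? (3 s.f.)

Segment 1: A = 0.471 mm² = 4.710e-07 m²
R₁ = ρL/A = (1.71×10^-8)(9.65)/(4.710e-07) = 0.3504 Ω
Segment 2: A = π(d/2)² = π(7.9000e-04 m)² = 1.961e-06 m²
R₂ = (1.71×10^-8)(41.6)/(1.961e-06) = 0.3628 Ω
R = R₁ + R₂ = 0.713 Ω

0.713 Ω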